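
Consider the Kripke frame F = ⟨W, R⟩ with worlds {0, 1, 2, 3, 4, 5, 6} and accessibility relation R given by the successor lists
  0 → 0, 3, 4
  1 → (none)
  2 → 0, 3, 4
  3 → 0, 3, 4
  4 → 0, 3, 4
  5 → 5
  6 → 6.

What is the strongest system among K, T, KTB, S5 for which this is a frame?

Reflexive (axiom T): no — 1 is not related to itself.
Symmetric (axiom B): no — 2 R 0 but not 0 R 2.
Euclidean (axiom 5): yes — any two successors of a common world are R-related.
So F validates K; T would additionally require R to be reflexive. The strongest is K.

K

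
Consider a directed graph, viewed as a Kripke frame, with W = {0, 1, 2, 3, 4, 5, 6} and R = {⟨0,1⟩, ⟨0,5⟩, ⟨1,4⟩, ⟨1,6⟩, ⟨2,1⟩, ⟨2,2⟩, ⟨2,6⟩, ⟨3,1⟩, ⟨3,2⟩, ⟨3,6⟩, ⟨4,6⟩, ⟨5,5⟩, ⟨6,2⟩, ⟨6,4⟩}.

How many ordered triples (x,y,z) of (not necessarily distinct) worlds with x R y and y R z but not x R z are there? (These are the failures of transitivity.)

12

Enumerating: (0,1,4), (0,1,6), (1,6,2), (2,1,4), (2,6,4), (3,1,4), (3,6,4), (4,6,2), (4,6,4), (6,2,1), (6,2,6), (6,4,6).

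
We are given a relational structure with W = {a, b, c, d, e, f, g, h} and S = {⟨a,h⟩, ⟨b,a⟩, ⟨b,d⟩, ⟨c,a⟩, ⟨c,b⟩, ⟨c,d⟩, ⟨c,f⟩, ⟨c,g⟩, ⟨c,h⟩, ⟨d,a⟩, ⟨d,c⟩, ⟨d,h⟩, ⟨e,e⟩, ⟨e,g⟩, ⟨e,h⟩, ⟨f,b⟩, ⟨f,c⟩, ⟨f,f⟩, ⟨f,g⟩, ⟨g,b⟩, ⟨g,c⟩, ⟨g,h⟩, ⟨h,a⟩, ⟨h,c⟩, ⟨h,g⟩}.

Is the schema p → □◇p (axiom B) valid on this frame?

The schema B characterises exactly the symmetric frames.
Symmetric: no — b S a but not a S b.

No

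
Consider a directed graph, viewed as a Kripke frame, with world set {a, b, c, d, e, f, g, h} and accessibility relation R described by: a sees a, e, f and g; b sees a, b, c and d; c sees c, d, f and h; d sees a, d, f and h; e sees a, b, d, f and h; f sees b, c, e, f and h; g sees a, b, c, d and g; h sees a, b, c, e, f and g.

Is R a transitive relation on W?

No

Transitive: no — a R e and e R b, but not a R b.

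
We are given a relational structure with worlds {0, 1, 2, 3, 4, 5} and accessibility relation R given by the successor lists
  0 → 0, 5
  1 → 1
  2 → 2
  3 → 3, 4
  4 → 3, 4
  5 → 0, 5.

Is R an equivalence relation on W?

Reflexive: yes — every world is R-related to itself.
Symmetric: yes — every pair in R has its reverse in R.
Transitive: yes — every two-step R-path is closed by a direct edge.
So R is an equivalence relation.

Yes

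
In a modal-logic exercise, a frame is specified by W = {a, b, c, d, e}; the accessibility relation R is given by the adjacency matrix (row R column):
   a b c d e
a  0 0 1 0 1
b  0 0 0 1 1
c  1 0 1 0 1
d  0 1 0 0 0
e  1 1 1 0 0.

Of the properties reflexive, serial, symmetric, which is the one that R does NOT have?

reflexive

Reflexive: no — a is not related to itself.
Serial: yes — every world has a successor (e.g. a R c).
Symmetric: yes — every pair in R has its reverse in R.
Only reflexive fails.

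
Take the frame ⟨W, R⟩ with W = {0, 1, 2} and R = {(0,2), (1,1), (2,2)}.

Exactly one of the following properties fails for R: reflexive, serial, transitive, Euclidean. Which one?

reflexive

Reflexive: no — 0 is not related to itself.
Serial: yes — every world has a successor (e.g. 0 R 2).
Transitive: yes — every two-step R-path is closed by a direct edge.
Euclidean: yes — any two successors of a common world are R-related.
Only reflexive fails.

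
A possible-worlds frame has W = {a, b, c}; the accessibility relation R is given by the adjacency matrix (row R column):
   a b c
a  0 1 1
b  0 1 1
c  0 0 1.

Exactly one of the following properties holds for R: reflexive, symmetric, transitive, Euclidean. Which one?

transitive

Reflexive: no — a is not related to itself.
Symmetric: no — a R b but not b R a.
Transitive: yes — every two-step R-path is closed by a direct edge.
Euclidean: no — a R c and a R b, but not c R b.
Only transitive holds.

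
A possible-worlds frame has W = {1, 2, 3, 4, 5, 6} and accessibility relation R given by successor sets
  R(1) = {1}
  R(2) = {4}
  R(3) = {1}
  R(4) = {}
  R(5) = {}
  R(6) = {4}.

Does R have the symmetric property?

No

Symmetric: no — 2 R 4 but not 4 R 2.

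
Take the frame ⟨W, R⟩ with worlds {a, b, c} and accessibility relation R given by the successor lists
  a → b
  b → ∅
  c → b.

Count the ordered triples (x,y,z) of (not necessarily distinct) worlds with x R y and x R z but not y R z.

2

Enumerating: (a,b,b), (c,b,b).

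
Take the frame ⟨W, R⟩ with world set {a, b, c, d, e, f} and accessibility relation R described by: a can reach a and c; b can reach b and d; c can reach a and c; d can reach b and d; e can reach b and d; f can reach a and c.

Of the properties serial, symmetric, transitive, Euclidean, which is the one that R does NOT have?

Serial: yes — every world has a successor (e.g. a R a).
Symmetric: no — e R b but not b R e.
Transitive: yes — every two-step R-path is closed by a direct edge.
Euclidean: yes — any two successors of a common world are R-related.
Only symmetric fails.

symmetric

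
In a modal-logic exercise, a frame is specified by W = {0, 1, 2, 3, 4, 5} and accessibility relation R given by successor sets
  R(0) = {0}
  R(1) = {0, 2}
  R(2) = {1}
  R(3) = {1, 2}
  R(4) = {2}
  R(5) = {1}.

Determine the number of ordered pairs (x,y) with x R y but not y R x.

Enumerating: (1,0), (3,1), (3,2), (4,2), (5,1).

5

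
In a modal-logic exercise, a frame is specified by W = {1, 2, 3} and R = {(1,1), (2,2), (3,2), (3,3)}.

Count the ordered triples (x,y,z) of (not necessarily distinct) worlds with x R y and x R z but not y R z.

1

Enumerating: (3,2,3).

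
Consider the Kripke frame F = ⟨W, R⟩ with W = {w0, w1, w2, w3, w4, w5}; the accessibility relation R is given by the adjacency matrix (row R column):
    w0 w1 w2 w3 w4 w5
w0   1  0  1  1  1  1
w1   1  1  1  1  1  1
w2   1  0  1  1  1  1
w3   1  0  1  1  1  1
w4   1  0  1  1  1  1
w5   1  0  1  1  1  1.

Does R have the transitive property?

Transitive: yes — every two-step R-path is closed by a direct edge.

Yes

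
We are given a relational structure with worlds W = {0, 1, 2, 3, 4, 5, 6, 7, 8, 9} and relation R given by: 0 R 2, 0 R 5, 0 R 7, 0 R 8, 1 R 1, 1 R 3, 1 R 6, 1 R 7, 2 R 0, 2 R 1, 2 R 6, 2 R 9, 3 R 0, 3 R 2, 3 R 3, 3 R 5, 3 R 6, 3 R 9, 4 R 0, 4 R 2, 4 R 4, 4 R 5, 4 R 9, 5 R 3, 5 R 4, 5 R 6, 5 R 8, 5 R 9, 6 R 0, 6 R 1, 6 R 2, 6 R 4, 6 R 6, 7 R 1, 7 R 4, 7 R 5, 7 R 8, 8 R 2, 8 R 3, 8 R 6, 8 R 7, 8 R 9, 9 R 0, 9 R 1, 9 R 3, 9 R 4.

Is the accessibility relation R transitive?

Transitive: no — 0 R 2 and 2 R 1, but not 0 R 1.

No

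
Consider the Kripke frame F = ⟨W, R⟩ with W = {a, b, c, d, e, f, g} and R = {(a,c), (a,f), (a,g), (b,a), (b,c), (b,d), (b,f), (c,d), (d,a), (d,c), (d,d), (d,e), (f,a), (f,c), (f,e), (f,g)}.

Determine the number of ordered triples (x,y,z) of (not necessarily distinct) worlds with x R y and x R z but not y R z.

Enumerating: (a,c,c), (a,c,f), (a,c,g), (a,f,f), (a,g,c), (a,g,f), (a,g,g), (b,a,a), (b,a,d), (b,c,a), (b,c,c), (b,c,f), … and 27 more.
Total: 39.

39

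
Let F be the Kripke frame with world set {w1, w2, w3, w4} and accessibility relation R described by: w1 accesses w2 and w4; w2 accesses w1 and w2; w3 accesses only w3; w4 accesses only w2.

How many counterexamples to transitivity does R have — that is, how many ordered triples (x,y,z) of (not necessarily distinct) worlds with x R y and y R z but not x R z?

3

Enumerating: (w1,w2,w1), (w2,w1,w4), (w4,w2,w1).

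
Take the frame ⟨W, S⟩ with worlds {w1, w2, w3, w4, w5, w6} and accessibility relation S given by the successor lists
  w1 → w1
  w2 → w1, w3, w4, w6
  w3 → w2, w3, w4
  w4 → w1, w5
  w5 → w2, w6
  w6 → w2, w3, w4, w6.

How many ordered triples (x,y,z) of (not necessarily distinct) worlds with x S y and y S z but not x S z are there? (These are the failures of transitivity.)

17

Enumerating: (w2,w3,w2), (w2,w4,w5), (w2,w6,w2), (w3,w2,w1), (w3,w2,w6), (w3,w4,w1), (w3,w4,w5), (w4,w5,w2), (w4,w5,w6), (w5,w2,w1), (w5,w2,w3), (w5,w2,w4), (w5,w6,w3), (w5,w6,w4), (w6,w2,w1), (w6,w4,w1), (w6,w4,w5).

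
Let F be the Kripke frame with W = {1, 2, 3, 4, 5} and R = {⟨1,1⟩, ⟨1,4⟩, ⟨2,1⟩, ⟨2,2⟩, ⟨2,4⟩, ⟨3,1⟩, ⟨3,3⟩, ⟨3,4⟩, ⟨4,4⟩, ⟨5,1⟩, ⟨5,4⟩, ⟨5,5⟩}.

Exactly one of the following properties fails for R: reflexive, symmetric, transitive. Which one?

Reflexive: yes — every world is R-related to itself.
Symmetric: no — 1 R 4 but not 4 R 1.
Transitive: yes — every two-step R-path is closed by a direct edge.
Only symmetric fails.

symmetric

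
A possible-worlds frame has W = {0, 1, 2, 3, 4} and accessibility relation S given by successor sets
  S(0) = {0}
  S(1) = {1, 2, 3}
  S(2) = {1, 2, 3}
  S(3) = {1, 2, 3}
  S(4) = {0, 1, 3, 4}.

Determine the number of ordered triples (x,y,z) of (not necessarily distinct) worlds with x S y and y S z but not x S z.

2

Enumerating: (4,1,2), (4,3,2).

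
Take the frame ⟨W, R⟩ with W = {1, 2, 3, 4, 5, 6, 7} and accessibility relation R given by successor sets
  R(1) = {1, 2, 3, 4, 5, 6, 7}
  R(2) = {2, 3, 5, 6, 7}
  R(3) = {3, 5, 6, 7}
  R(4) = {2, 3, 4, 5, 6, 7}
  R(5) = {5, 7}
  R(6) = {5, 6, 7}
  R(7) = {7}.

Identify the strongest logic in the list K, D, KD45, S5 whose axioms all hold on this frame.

D

Serial (axiom D): yes — every world has a successor (e.g. 1 R 1).
Euclidean (axiom 5): no — 1 R 2 and 1 R 4, but not 2 R 4.
Transitive (axiom 4): yes — every two-step R-path is closed by a direct edge.
Reflexive (axiom T): yes — every world is R-related to itself.
So F validates K, D; KD45 would additionally require R to be Euclidean. The strongest is D.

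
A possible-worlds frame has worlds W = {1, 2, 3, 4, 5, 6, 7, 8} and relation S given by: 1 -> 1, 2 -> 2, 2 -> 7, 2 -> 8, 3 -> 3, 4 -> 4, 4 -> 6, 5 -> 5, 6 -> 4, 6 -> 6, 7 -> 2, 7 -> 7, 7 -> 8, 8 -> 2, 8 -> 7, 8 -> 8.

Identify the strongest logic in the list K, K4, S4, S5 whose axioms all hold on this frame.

S5

Transitive (axiom 4): yes — every two-step S-path is closed by a direct edge.
Reflexive (axiom T): yes — every world is S-related to itself.
Euclidean (axiom 5): yes — any two successors of a common world are S-related.
So F validates K, K4, S4, S5. The strongest is S5.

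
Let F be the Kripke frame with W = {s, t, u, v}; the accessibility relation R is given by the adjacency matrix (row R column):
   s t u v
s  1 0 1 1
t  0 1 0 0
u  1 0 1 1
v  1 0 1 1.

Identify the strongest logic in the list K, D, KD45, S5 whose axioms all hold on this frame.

Serial (axiom D): yes — every world has a successor (e.g. s R s).
Euclidean (axiom 5): yes — any two successors of a common world are R-related.
Transitive (axiom 4): yes — every two-step R-path is closed by a direct edge.
Reflexive (axiom T): yes — every world is R-related to itself.
So F validates K, D, KD45, S5. The strongest is S5.

S5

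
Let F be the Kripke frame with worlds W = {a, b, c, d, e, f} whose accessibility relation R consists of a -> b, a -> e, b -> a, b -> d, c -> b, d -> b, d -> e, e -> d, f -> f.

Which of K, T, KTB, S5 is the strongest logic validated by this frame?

Reflexive (axiom T): no — a is not related to itself.
Symmetric (axiom B): no — a R e but not e R a.
Euclidean (axiom 5): no — a R b and a R e, but not b R e.
So F validates K; T would additionally require R to be reflexive. The strongest is K.

K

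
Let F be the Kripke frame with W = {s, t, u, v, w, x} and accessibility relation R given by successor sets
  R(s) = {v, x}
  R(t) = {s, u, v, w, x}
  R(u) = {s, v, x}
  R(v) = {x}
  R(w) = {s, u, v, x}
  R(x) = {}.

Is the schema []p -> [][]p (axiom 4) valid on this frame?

Yes

Axiom 4 corresponds to the accessibility relation being transitive.
Transitive: yes — every two-step R-path is closed by a direct edge.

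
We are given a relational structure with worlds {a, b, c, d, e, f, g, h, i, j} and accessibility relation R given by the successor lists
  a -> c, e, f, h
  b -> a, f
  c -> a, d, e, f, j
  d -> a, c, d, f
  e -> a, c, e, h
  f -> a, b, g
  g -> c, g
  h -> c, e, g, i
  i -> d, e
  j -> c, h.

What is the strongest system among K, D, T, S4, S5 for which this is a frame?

D

Serial (axiom D): yes — every world has a successor (e.g. a R c).
Reflexive (axiom T): no — a is not related to itself.
Transitive (axiom 4): no — a R c and c R d, but not a R d.
Euclidean (axiom 5): no — a R c and a R h, but not c R h.
So F validates K, D; T would additionally require R to be reflexive. The strongest is D.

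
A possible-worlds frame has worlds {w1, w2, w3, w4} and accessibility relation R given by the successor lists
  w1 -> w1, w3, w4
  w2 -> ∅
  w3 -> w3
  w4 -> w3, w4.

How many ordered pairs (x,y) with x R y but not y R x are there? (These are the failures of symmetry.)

3

Enumerating: (w1,w3), (w1,w4), (w4,w3).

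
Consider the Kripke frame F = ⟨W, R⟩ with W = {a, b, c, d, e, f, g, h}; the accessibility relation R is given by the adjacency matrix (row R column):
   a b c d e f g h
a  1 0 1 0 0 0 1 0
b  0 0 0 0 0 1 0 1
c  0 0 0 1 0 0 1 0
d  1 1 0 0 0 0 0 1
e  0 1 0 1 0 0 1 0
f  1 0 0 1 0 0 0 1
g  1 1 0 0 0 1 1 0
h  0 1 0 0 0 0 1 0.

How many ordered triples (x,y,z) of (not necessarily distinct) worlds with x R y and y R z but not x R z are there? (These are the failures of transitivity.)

Enumerating: (a,c,d), (a,g,b), (a,g,f), (b,f,a), (b,f,d), (b,h,b), (b,h,g), (c,d,a), (c,d,b), (c,d,h), (c,g,a), (c,g,b), … and 24 more.
Total: 36.

36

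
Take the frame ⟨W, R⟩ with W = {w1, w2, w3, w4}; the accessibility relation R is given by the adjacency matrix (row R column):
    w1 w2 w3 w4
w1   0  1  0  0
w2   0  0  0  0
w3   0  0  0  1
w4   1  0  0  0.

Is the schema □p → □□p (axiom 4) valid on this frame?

The schema 4 characterises exactly the transitive frames.
Transitive: no — w3 R w4 and w4 R w1, but not w3 R w1.

No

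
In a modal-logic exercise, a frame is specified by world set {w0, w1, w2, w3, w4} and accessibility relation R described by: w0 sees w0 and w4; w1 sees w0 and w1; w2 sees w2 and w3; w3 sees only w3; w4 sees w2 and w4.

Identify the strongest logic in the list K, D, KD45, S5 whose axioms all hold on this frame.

D

Serial (axiom D): yes — every world has a successor (e.g. w0 R w0).
Euclidean (axiom 5): no — w0 R w4 and w0 R w0, but not w4 R w0.
Transitive (axiom 4): no — w0 R w4 and w4 R w2, but not w0 R w2.
Reflexive (axiom T): yes — every world is R-related to itself.
So F validates K, D; KD45 would additionally require R to be Euclidean and transitive. The strongest is D.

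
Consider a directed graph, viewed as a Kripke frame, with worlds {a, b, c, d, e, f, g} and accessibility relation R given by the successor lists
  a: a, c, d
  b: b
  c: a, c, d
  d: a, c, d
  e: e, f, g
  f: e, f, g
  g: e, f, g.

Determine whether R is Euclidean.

Euclidean: yes — any two successors of a common world are R-related.

Yes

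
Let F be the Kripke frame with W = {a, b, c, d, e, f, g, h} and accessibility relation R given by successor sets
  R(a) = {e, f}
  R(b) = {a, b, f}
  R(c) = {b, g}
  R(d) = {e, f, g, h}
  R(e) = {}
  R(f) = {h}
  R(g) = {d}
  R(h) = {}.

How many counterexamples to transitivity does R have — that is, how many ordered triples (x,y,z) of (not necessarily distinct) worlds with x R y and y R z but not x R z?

Enumerating: (a,f,h), (b,a,e), (b,f,h), (c,b,a), (c,b,f), (c,g,d), (d,g,d), (g,d,e), (g,d,f), (g,d,g), (g,d,h).

11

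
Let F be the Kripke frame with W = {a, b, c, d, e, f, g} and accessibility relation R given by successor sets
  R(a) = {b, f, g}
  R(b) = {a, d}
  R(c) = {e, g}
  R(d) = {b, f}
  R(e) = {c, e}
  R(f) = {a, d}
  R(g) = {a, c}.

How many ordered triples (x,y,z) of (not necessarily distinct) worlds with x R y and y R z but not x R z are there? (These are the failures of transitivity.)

29

Enumerating: (a,b,a), (a,b,d), (a,f,a), (a,f,d), (a,g,a), (a,g,c), (b,a,b), (b,a,f), (b,a,g), (b,d,b), (b,d,f), (c,e,c), … and 17 more.
Total: 29.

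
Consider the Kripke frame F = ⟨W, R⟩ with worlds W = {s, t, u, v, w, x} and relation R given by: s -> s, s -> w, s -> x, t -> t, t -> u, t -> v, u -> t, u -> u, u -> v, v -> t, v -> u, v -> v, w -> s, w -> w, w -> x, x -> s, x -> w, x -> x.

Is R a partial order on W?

Reflexive: yes — every world is R-related to itself.
Transitive: yes — every two-step R-path is closed by a direct edge.
Antisymmetric: no — s R w and w R s with s ≠ w.
So R is not a partial order.

No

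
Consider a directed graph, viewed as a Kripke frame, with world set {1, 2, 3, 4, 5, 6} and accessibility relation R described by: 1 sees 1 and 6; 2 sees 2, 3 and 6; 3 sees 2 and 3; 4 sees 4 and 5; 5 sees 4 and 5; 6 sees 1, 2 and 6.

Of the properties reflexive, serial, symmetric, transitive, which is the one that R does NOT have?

transitive

Reflexive: yes — every world is R-related to itself.
Serial: yes — every world has a successor (e.g. 1 R 1).
Symmetric: yes — every pair in R has its reverse in R.
Transitive: no — 1 R 6 and 6 R 2, but not 1 R 2.
Only transitive fails.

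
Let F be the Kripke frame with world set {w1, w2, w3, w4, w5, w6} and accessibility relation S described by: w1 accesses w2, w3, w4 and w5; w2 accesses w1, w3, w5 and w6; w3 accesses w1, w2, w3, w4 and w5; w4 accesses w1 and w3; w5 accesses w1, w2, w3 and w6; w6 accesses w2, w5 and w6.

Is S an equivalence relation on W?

No

Reflexive: no — w1 is not related to itself.
Symmetric: yes — every pair in S has its reverse in S.
Transitive: no — w1 S w2 and w2 S w6, but not w1 S w6.
So S is not an equivalence relation.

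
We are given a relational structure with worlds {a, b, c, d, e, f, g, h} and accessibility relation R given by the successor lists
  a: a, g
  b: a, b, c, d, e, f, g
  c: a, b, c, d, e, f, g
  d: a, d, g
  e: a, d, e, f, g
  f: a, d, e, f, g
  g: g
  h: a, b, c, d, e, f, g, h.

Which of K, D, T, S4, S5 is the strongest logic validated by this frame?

Serial (axiom D): yes — every world has a successor (e.g. a R a).
Reflexive (axiom T): yes — every world is R-related to itself.
Transitive (axiom 4): yes — every two-step R-path is closed by a direct edge.
Euclidean (axiom 5): no — b R a and b R c, but not a R c.
So F validates K, D, T, S4; S5 would additionally require R to be Euclidean. The strongest is S4.

S4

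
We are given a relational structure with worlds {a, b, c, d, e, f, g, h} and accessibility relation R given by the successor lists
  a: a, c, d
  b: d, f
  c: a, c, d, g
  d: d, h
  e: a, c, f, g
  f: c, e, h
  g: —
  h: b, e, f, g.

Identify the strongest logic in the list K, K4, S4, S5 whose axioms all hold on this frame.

K

Transitive (axiom 4): no — a R c and c R g, but not a R g.
Reflexive (axiom T): no — b is not related to itself.
Euclidean (axiom 5): no — a R d and a R c, but not d R c.
So F validates K; K4 would additionally require R to be transitive. The strongest is K.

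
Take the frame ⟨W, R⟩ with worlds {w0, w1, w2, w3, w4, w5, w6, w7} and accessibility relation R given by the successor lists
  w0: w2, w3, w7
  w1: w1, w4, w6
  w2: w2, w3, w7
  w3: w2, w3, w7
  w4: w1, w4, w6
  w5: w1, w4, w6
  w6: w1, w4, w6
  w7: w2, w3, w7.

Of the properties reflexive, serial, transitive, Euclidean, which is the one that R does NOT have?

reflexive

Reflexive: no — w0 is not related to itself.
Serial: yes — every world has a successor (e.g. w0 R w2).
Transitive: yes — every two-step R-path is closed by a direct edge.
Euclidean: yes — any two successors of a common world are R-related.
Only reflexive fails.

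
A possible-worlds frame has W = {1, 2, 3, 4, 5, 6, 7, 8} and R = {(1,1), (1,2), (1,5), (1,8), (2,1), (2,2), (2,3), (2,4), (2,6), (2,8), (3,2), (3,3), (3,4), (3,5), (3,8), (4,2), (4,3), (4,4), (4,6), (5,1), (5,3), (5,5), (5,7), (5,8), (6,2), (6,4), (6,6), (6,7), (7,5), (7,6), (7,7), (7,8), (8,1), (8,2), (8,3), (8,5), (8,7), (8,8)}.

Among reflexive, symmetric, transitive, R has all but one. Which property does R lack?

Reflexive: yes — every world is R-related to itself.
Symmetric: yes — every pair in R has its reverse in R.
Transitive: no — 1 R 2 and 2 R 3, but not 1 R 3.
Only transitive fails.

transitive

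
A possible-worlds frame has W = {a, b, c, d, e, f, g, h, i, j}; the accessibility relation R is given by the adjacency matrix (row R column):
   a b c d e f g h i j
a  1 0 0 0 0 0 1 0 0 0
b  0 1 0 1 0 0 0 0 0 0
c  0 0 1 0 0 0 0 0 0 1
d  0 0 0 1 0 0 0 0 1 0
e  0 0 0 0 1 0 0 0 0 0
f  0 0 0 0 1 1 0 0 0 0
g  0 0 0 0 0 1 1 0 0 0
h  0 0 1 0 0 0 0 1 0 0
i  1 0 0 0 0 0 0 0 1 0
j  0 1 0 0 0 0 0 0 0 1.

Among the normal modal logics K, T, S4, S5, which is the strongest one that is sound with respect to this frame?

T

Reflexive (axiom T): yes — every world is R-related to itself.
Transitive (axiom 4): no — a R g and g R f, but not a R f.
Euclidean (axiom 5): no — a R g and a R a, but not g R a.
So F validates K, T; S4 would additionally require R to be transitive. The strongest is T.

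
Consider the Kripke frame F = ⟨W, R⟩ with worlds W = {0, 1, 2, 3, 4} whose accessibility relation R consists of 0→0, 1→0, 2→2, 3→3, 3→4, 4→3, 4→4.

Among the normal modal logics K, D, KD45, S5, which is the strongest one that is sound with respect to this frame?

KD45

Serial (axiom D): yes — every world has a successor (e.g. 0 R 0).
Euclidean (axiom 5): yes — any two successors of a common world are R-related.
Transitive (axiom 4): yes — every two-step R-path is closed by a direct edge.
Reflexive (axiom T): no — 1 is not related to itself.
So F validates K, D, KD45; S5 would additionally require R to be reflexive. The strongest is KD45.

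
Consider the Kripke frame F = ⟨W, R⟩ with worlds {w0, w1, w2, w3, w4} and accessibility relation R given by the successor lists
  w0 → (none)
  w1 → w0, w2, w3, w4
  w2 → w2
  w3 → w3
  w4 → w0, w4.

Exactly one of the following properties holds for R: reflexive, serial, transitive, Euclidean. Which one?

transitive

Reflexive: no — w0 is not related to itself.
Serial: no — w0 has no R-successor.
Transitive: yes — every two-step R-path is closed by a direct edge.
Euclidean: no — w1 R w0 and w1 R w2, but not w0 R w2.
Only transitive holds.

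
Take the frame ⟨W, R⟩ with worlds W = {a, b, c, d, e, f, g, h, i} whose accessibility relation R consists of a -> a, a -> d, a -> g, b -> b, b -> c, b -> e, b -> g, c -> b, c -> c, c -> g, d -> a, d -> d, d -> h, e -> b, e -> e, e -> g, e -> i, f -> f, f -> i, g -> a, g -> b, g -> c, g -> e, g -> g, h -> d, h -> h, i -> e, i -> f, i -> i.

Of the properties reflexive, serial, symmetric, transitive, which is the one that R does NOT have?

transitive

Reflexive: yes — every world is R-related to itself.
Serial: yes — every world has a successor (e.g. a R a).
Symmetric: yes — every pair in R has its reverse in R.
Transitive: no — a R d and d R h, but not a R h.
Only transitive fails.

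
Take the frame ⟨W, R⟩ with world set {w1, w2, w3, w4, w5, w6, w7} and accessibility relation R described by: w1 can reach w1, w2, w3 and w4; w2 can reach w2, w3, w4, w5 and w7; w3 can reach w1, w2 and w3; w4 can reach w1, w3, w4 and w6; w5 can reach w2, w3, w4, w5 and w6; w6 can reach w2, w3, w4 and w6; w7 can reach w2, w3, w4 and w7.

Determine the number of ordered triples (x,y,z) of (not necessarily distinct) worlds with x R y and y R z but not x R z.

Enumerating: (w1,w2,w5), (w1,w2,w7), (w1,w4,w6), (w2,w3,w1), (w2,w4,w1), (w2,w4,w6), (w2,w5,w6), (w3,w1,w4), (w3,w2,w4), (w3,w2,w5), (w3,w2,w7), (w4,w1,w2), … and 13 more.
Total: 25.

25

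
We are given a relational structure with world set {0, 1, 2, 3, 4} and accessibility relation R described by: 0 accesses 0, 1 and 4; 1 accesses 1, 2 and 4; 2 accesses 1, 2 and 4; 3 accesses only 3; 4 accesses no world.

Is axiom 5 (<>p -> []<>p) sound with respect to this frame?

Axiom 5 corresponds to the accessibility relation being Euclidean.
Euclidean: no — 0 R 4 and 0 R 1, but not 4 R 1.

No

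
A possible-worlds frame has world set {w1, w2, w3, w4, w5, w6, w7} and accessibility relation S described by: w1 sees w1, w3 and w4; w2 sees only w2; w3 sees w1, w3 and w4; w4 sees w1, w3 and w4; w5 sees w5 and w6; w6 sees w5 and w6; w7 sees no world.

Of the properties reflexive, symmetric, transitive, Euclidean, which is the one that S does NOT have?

Reflexive: no — w7 is not related to itself.
Symmetric: yes — every pair in S has its reverse in S.
Transitive: yes — every two-step S-path is closed by a direct edge.
Euclidean: yes — any two successors of a common world are S-related.
Only reflexive fails.

reflexive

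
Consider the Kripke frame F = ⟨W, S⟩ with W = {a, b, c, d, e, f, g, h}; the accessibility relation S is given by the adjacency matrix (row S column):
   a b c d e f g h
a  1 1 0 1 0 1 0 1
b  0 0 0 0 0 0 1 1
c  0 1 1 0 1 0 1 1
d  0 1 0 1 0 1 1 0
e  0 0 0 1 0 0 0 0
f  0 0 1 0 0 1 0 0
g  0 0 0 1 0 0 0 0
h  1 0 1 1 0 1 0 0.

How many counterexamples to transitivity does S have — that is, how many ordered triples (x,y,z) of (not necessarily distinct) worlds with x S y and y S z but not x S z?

34

Enumerating: (a,b,g), (a,d,g), (a,f,c), (a,h,c), (b,g,d), (b,h,a), (b,h,c), (b,h,d), (b,h,f), (c,e,d), (c,g,d), (c,h,a), … and 22 more.
Total: 34.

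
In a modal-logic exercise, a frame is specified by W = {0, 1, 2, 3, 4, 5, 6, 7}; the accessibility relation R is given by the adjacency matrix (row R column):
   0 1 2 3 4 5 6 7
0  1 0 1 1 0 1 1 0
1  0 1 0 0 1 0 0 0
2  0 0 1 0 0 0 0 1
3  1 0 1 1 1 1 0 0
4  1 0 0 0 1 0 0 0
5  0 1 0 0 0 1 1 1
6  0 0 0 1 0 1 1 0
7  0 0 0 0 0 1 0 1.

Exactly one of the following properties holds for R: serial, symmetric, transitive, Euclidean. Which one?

Serial: yes — every world has a successor (e.g. 0 R 0).
Symmetric: no — 0 R 2 but not 2 R 0.
Transitive: no — 0 R 2 and 2 R 7, but not 0 R 7.
Euclidean: no — 0 R 2 and 0 R 3, but not 2 R 3.
Only serial holds.

serial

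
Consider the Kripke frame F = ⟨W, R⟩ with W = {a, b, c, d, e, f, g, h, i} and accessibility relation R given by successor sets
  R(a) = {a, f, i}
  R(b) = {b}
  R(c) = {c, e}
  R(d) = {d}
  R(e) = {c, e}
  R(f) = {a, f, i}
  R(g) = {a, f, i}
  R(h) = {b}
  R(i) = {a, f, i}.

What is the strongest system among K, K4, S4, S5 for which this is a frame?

K4

Transitive (axiom 4): yes — every two-step R-path is closed by a direct edge.
Reflexive (axiom T): no — g is not related to itself.
Euclidean (axiom 5): yes — any two successors of a common world are R-related.
So F validates K, K4; S4 would additionally require R to be reflexive. The strongest is K4.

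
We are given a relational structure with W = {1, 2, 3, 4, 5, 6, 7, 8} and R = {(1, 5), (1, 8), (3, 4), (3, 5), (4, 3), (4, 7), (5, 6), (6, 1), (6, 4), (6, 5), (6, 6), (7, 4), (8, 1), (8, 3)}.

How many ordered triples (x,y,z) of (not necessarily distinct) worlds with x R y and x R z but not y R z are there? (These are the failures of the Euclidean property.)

27

Enumerating: (1,5,5), (1,5,8), (1,8,5), (1,8,8), (3,4,4), (3,4,5), (3,5,4), (3,5,5), (4,3,3), (4,3,7), (4,7,3), (4,7,7), … and 15 more.
Total: 27.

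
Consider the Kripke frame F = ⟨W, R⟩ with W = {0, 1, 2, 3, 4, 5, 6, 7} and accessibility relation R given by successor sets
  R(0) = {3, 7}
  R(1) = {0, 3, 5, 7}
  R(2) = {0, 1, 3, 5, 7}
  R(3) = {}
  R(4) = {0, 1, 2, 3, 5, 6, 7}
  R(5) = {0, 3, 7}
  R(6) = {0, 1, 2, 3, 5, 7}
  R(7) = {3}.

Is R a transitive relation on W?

Transitive: yes — every two-step R-path is closed by a direct edge.

Yes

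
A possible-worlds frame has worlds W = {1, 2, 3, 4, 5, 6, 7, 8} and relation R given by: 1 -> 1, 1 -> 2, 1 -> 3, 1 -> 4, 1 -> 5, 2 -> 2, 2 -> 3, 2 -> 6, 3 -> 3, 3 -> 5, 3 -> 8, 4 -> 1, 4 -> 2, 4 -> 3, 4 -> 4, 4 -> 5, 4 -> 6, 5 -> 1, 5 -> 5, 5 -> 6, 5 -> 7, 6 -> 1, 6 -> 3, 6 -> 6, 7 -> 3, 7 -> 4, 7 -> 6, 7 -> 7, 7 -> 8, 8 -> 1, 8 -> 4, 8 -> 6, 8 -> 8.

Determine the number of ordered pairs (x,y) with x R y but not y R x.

Enumerating: (1,2), (1,3), (2,3), (2,6), (3,5), (3,8), (4,2), (4,3), (4,5), (4,6), (5,6), (5,7), … and 9 more.
Total: 21.

21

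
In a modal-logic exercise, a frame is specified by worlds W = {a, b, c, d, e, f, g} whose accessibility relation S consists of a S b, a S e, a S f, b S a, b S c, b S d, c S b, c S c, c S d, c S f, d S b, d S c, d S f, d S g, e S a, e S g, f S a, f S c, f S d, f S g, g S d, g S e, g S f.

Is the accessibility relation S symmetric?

Symmetric: yes — every pair in S has its reverse in S.

Yes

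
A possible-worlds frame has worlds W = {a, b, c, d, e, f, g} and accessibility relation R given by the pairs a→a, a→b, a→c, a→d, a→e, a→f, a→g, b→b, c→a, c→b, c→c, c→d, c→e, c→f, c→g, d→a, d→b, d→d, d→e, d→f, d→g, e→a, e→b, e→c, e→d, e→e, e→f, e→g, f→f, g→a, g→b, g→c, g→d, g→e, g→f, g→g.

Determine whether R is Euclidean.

No

Euclidean: no — a R b and a R c, but not b R c.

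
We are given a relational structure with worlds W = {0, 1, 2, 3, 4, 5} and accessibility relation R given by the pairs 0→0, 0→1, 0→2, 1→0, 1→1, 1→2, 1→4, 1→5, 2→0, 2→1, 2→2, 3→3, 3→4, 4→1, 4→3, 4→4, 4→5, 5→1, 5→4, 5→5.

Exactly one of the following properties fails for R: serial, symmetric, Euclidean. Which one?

Serial: yes — every world has a successor (e.g. 0 R 0).
Symmetric: yes — every pair in R has its reverse in R.
Euclidean: no — 1 R 0 and 1 R 4, but not 0 R 4.
Only Euclidean fails.

Euclidean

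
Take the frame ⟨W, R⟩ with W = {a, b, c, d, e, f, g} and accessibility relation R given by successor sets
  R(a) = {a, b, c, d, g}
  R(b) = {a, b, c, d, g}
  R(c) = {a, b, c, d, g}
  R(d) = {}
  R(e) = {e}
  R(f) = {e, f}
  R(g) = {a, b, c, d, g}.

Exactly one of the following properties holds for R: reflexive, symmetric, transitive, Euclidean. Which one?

Reflexive: no — d is not related to itself.
Symmetric: no — a R d but not d R a.
Transitive: yes — every two-step R-path is closed by a direct edge.
Euclidean: no — a R d and a R b, but not d R b.
Only transitive holds.

transitive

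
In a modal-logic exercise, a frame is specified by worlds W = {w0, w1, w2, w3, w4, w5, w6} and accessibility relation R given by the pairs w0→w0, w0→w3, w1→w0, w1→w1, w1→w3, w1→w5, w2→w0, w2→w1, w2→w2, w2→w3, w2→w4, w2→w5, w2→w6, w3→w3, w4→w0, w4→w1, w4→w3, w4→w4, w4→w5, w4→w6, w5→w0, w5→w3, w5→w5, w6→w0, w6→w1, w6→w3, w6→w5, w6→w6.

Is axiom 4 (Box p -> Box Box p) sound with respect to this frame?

The schema 4 characterises exactly the transitive frames.
Transitive: yes — every two-step R-path is closed by a direct edge.

Yes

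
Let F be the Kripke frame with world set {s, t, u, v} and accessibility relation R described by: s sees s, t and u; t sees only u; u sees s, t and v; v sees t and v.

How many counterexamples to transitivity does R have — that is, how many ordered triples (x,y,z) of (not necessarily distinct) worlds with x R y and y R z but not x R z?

7

Enumerating: (s,u,v), (t,u,s), (t,u,t), (t,u,v), (u,s,u), (u,t,u), (v,t,u).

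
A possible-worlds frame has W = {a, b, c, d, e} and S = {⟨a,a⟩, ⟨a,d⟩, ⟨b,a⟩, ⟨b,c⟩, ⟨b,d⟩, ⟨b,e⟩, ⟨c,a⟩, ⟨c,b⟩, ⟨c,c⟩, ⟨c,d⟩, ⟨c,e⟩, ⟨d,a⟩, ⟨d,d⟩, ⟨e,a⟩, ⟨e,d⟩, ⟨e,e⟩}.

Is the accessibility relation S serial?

Yes

Serial: yes — every world has a successor (e.g. a S a).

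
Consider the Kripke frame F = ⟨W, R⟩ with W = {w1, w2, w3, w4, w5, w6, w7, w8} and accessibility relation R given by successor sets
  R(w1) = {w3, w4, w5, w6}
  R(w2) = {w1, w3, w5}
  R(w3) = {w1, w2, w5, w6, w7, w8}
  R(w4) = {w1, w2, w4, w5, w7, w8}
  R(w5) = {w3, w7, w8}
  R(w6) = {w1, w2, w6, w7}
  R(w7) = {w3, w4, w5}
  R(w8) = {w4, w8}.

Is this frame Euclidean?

Euclidean: no — w1 R w3 and w1 R w4, but not w3 R w4.

No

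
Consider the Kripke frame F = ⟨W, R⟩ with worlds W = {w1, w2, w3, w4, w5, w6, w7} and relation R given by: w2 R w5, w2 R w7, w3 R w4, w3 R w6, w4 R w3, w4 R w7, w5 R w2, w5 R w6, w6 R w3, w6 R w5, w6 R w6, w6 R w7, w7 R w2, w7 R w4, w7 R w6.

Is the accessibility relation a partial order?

No

Reflexive: no — w1 is not related to itself.
Transitive: no — w2 R w5 and w5 R w6, but not w2 R w6.
Antisymmetric: no — w2 R w5 and w5 R w2 with w2 ≠ w5.
So R is not a partial order.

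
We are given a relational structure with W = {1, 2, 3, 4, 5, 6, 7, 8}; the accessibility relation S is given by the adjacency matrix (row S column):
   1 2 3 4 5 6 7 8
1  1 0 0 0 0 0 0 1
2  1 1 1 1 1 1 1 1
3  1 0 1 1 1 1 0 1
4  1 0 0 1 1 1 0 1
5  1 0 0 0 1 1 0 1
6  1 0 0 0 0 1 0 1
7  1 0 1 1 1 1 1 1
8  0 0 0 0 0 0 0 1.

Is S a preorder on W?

Reflexive: yes — every world is S-related to itself.
Transitive: yes — every two-step S-path is closed by a direct edge.
So S is a preorder.

Yes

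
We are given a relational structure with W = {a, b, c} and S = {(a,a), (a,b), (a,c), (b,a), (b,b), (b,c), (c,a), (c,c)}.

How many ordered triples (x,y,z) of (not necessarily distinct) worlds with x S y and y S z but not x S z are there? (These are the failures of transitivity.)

Enumerating: (c,a,b).

1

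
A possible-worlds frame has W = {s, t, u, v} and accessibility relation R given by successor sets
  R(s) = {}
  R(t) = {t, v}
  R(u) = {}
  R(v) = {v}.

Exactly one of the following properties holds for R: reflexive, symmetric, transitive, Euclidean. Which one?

transitive

Reflexive: no — s is not related to itself.
Symmetric: no — t R v but not v R t.
Transitive: yes — every two-step R-path is closed by a direct edge.
Euclidean: no — t R v and t R t, but not v R t.
Only transitive holds.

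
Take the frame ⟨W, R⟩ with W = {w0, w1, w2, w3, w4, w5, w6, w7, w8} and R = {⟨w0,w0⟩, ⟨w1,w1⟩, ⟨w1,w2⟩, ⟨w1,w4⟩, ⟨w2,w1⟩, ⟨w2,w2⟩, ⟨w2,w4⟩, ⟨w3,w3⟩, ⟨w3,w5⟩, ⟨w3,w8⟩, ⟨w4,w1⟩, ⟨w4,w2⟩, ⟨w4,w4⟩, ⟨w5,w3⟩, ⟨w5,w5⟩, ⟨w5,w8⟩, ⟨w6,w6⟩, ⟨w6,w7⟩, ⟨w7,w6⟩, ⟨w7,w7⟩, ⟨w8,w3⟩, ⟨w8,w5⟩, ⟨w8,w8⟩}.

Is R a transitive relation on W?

Yes

Transitive: yes — every two-step R-path is closed by a direct edge.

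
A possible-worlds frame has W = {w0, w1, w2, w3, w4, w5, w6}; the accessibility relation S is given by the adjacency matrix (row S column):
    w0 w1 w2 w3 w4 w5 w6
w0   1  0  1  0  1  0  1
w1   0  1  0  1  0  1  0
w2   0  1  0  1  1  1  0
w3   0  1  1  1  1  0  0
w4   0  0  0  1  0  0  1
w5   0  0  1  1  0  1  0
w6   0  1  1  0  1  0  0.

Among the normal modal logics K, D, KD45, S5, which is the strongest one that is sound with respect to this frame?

Serial (axiom D): yes — every world has a successor (e.g. w0 S w0).
Euclidean (axiom 5): no — w0 S w2 and w0 S w6, but not w2 S w6.
Transitive (axiom 4): no — w0 S w2 and w2 S w1, but not w0 S w1.
Reflexive (axiom T): no — w2 is not related to itself.
So F validates K, D; KD45 would additionally require S to be Euclidean and transitive. The strongest is D.

D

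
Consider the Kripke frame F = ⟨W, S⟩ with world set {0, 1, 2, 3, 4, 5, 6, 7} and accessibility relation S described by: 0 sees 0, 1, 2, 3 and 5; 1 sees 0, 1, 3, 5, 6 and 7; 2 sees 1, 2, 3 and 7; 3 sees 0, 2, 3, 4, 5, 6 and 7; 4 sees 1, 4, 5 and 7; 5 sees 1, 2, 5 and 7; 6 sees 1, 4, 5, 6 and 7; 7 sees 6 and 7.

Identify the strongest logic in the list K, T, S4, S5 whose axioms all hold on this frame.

T

Reflexive (axiom T): yes — every world is S-related to itself.
Transitive (axiom 4): no — 0 S 1 and 1 S 6, but not 0 S 6.
Euclidean (axiom 5): no — 0 S 1 and 0 S 2, but not 1 S 2.
So F validates K, T; S4 would additionally require S to be transitive. The strongest is T.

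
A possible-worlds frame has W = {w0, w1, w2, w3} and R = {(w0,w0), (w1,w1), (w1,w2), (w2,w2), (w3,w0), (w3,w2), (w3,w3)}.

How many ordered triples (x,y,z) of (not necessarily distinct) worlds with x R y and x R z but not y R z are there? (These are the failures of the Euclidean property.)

5

Enumerating: (w1,w2,w1), (w3,w0,w2), (w3,w0,w3), (w3,w2,w0), (w3,w2,w3).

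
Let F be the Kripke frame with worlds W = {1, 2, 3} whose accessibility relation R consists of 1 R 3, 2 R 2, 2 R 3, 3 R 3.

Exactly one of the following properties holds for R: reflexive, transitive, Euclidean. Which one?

Reflexive: no — 1 is not related to itself.
Transitive: yes — every two-step R-path is closed by a direct edge.
Euclidean: no — 2 R 3 and 2 R 2, but not 3 R 2.
Only transitive holds.

transitive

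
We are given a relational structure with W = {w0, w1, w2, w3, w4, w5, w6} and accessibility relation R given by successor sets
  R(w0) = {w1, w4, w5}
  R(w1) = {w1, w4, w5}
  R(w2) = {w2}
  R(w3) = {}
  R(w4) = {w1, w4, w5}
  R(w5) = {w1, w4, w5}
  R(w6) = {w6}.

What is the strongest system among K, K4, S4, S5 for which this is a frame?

Transitive (axiom 4): yes — every two-step R-path is closed by a direct edge.
Reflexive (axiom T): no — w0 is not related to itself.
Euclidean (axiom 5): yes — any two successors of a common world are R-related.
So F validates K, K4; S4 would additionally require R to be reflexive. The strongest is K4.

K4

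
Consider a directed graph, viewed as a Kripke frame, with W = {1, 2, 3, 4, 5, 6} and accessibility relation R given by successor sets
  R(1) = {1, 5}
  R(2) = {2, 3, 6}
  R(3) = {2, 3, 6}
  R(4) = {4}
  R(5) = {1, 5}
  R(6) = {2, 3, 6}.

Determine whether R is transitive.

Yes

Transitive: yes — every two-step R-path is closed by a direct edge.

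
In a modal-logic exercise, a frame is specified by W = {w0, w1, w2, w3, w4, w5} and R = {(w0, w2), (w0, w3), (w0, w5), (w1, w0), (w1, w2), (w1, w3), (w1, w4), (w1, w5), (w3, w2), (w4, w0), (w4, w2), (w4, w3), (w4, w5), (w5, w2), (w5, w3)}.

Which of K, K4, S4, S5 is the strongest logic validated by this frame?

Transitive (axiom 4): yes — every two-step R-path is closed by a direct edge.
Reflexive (axiom T): no — w0 is not related to itself.
Euclidean (axiom 5): no — w0 R w2 and w0 R w3, but not w2 R w3.
So F validates K, K4; S4 would additionally require R to be reflexive. The strongest is K4.

K4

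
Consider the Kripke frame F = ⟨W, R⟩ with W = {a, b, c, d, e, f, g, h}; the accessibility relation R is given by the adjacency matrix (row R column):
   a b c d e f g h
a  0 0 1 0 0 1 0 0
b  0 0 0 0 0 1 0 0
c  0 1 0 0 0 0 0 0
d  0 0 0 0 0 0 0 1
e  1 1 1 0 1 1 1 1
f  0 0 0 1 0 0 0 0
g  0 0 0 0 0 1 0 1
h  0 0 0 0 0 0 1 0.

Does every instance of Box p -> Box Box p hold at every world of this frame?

Axiom 4 corresponds to the accessibility relation being transitive.
Transitive: no — a R c and c R b, but not a R b.

No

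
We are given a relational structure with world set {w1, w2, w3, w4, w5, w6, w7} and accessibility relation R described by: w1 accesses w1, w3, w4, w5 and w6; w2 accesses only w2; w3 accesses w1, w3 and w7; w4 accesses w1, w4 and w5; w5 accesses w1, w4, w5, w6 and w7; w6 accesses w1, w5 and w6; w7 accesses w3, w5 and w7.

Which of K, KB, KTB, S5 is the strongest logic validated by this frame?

Symmetric (axiom B): yes — every pair in R has its reverse in R.
Reflexive (axiom T): yes — every world is R-related to itself.
Euclidean (axiom 5): no — w1 R w3 and w1 R w4, but not w3 R w4.
So F validates K, KB, KTB; S5 would additionally require R to be Euclidean. The strongest is KTB.

KTB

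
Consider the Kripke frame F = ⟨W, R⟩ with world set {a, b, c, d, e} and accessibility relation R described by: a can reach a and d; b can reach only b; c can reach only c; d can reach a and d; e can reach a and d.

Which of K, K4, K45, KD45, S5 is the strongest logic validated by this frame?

Transitive (axiom 4): yes — every two-step R-path is closed by a direct edge.
Euclidean (axiom 5): yes — any two successors of a common world are R-related.
Serial (axiom D): yes — every world has a successor (e.g. a R a).
Reflexive (axiom T): no — e is not related to itself.
So F validates K, K4, K45, KD45; S5 would additionally require R to be reflexive. The strongest is KD45.

KD45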